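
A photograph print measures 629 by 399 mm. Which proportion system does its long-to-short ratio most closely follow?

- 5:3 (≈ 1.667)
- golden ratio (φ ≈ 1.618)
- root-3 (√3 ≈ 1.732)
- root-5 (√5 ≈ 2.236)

Ratio = 629 / 399 ≈ 1.576.
Distances: 5:3 1.667 (Δ 0.091); golden ratio 1.618 (Δ 0.042); root-3 1.732 (Δ 0.156); root-5 2.236 (Δ 0.660).

golden ratio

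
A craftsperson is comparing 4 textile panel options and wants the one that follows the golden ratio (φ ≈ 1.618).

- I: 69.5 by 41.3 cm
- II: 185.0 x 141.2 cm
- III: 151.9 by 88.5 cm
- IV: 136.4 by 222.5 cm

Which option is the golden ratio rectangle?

IV

Target golden ratio ≈ 1.618.
I: 1.683 (Δ0.065)  II: 1.310 (Δ0.308)  III: 1.716 (Δ0.098)  IV: 1.631 (Δ0.013)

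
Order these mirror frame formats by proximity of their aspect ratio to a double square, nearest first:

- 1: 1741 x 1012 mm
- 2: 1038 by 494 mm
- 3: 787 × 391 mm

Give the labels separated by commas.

3, 2, 1

Ratios: 1 = 1741 / 1012 ≈ 1.720; 2 = 1038 / 494 ≈ 2.101; 3 = 787 / 391 ≈ 2.013.
|Δ from 2.000|: 1 0.280; 2 0.101; 3 0.013.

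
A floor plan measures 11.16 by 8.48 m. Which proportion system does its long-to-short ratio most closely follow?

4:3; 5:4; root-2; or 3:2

4:3

11.16/8.48 ≈ 1.316. Nearest candidates are 4:3 (1.333, off by 0.017) and 5:4 (1.250, off by 0.066).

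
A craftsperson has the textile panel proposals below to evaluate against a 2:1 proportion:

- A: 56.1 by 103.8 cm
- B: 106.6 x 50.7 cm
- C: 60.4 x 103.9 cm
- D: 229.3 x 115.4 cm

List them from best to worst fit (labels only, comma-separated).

Ratios: A = 103.8 / 56.1 ≈ 1.850; B = 106.6 / 50.7 ≈ 2.103; C = 103.9 / 60.4 ≈ 1.720; D = 229.3 / 115.4 ≈ 1.987.
|Δ from 2.000|: A 0.150; B 0.103; C 0.280; D 0.013.

D, B, A, C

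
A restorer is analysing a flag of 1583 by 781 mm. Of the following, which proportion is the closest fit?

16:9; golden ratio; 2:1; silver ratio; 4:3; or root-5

1583/781 ≈ 2.027. Nearest candidates are 2:1 (2.000, off by 0.027) and root-5 (2.236, off by 0.209).

2:1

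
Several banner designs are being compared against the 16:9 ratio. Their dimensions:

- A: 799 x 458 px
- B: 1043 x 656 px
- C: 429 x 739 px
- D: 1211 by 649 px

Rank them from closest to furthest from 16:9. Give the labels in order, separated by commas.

A, C, D, B

A: 799/458 ≈ 1.745 → |1.745 − 1.778| = 0.033
B: 1043/656 ≈ 1.590 → |1.590 − 1.778| = 0.188
C: 739/429 ≈ 1.723 → |1.723 − 1.778| = 0.055
D: 1211/649 ≈ 1.866 → |1.866 − 1.778| = 0.088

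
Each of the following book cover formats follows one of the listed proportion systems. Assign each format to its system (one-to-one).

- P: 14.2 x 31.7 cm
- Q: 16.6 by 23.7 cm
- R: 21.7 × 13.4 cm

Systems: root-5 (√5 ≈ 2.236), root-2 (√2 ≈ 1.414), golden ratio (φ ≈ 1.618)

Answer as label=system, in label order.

P=root-5, Q=root-2, R=golden ratio

P = 31.7/14.2 ≈ 2.232 → root-5 (2.236)
Q = 23.7/16.6 ≈ 1.428 → root-2 (1.414)
R = 21.7/13.4 ≈ 1.619 → golden ratio (1.618)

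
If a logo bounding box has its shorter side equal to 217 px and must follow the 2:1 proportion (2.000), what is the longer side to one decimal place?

2:1 = 2.00000.
Longer side = 217 × 2.00000 ≈ 434.000 → 434.0 px.

434.0 px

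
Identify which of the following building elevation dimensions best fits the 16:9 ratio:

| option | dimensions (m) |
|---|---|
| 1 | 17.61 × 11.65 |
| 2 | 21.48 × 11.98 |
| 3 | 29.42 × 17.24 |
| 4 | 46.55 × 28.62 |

Ratios (long/short): 1 ≈ 1.512; 2 ≈ 1.793; 3 ≈ 1.706; 4 ≈ 1.626.
16:9 ≈ 1.778; option 2 is nearest (Δ 0.015).

2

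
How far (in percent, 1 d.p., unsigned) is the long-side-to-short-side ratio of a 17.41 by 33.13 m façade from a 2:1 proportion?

4.9%

Ratio = 33.13 / 17.41 ≈ 1.9029.
Ideal 2:1 = 2.0000. |1.9029 − 2.0000| / 2.0000 ≈ 4.85% → 4.9%.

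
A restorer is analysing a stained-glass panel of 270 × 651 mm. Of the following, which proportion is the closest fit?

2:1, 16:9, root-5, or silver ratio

silver ratio

Ratio = 651 / 270 ≈ 2.411.
Distances: 2:1 2.000 (Δ 0.411); 16:9 1.778 (Δ 0.633); root-5 2.236 (Δ 0.175); silver ratio 2.414 (Δ 0.003).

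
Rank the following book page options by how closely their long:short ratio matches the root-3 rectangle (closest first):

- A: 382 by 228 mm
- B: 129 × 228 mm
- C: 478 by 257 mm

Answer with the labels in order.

B, A, C

Ratios: A = 382 / 228 ≈ 1.675; B = 228 / 129 ≈ 1.767; C = 478 / 257 ≈ 1.860.
|Δ from 1.732|: A 0.057; B 0.035; C 0.128.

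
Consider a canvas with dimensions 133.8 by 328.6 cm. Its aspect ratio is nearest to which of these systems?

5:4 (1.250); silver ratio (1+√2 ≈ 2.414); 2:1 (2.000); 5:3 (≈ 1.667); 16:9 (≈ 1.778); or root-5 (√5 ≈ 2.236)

silver ratio

Ratio = 328.6 / 133.8 ≈ 2.456.
Distances: 5:4 1.250 (Δ 1.206); silver ratio 2.414 (Δ 0.042); 2:1 2.000 (Δ 0.456); 5:3 1.667 (Δ 0.789); 16:9 1.778 (Δ 0.678); root-5 2.236 (Δ 0.220).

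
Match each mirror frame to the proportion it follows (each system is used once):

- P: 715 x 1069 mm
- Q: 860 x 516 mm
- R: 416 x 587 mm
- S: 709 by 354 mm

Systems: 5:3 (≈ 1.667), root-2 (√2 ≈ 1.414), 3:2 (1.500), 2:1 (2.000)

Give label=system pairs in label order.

Ratios: P ≈ 1.495; Q ≈ 1.667; R ≈ 1.411; S ≈ 2.003.
Targets: 5:3 ≈ 1.667; root-2 ≈ 1.414; 3:2 ≈ 1.500; 2:1 ≈ 2.000.

P=3:2, Q=5:3, R=root-2, S=2:1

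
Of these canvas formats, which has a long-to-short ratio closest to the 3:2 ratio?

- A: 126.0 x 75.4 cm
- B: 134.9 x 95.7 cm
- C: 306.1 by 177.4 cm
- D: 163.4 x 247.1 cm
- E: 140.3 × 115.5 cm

Ratios (long/short): A ≈ 1.671; B ≈ 1.410; C ≈ 1.725; D ≈ 1.512; E ≈ 1.215.
3:2 ≈ 1.500; option D is nearest (Δ 0.012).

D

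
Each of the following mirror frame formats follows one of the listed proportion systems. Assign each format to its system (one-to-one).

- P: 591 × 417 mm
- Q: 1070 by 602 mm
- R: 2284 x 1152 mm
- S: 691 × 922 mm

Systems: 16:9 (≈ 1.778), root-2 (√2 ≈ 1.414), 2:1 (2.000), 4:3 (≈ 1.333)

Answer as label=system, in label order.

P = 591/417 ≈ 1.417 → root-2 (1.414)
Q = 1070/602 ≈ 1.777 → 16:9 (1.778)
R = 2284/1152 ≈ 1.983 → 2:1 (2.000)
S = 922/691 ≈ 1.334 → 4:3 (1.333)

P=root-2, Q=16:9, R=2:1, S=4:3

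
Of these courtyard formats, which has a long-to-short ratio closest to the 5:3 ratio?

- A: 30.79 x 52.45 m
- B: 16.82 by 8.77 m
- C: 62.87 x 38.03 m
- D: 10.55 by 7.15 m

C

Target 5:3 ≈ 1.667.
A: 1.703 (Δ0.036)  B: 1.918 (Δ0.251)  C: 1.653 (Δ0.014)  D: 1.476 (Δ0.191)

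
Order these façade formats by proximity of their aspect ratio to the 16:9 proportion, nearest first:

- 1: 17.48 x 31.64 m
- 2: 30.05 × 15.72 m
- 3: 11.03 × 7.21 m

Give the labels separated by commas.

1, 2, 3

1: 31.64/17.48 ≈ 1.810 → |1.810 − 1.778| = 0.032
2: 30.05/15.72 ≈ 1.912 → |1.912 − 1.778| = 0.134
3: 11.03/7.21 ≈ 1.530 → |1.530 − 1.778| = 0.248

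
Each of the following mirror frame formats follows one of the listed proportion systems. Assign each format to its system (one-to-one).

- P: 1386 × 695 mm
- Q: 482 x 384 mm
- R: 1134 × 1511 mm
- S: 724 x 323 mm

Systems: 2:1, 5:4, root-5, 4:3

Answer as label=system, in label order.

Ratios: P ≈ 1.994; Q ≈ 1.255; R ≈ 1.332; S ≈ 2.241.
Targets: 2:1 ≈ 2.000; 5:4 ≈ 1.250; root-5 ≈ 2.236; 4:3 ≈ 1.333.

P=2:1, Q=5:4, R=4:3, S=root-5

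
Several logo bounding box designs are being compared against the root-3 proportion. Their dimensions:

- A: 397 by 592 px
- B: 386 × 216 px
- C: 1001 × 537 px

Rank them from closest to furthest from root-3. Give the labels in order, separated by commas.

Ratios: A = 592 / 397 ≈ 1.491; B = 386 / 216 ≈ 1.787; C = 1001 / 537 ≈ 1.864.
|Δ from 1.732|: A 0.241; B 0.055; C 0.132.

B, C, A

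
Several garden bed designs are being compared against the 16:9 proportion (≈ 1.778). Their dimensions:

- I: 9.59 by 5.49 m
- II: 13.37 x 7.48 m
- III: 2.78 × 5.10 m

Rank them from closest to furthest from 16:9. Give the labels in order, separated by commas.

I: 9.59/5.49 ≈ 1.747 → |1.747 − 1.778| = 0.031
II: 13.37/7.48 ≈ 1.787 → |1.787 − 1.778| = 0.009
III: 5.10/2.78 ≈ 1.835 → |1.835 − 1.778| = 0.057

II, I, III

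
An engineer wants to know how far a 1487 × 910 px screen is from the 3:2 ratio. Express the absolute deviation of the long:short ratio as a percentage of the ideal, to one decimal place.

8.9%

Ratio = 1487 / 910 ≈ 1.6341.
Ideal 3:2 = 1.5000. |1.6341 − 1.5000| / 1.5000 ≈ 8.94% → 8.9%.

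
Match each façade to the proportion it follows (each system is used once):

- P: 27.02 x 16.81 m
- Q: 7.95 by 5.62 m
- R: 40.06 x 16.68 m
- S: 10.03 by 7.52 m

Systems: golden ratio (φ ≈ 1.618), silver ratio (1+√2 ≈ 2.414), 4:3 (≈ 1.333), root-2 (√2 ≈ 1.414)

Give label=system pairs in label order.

P=golden ratio, Q=root-2, R=silver ratio, S=4:3

P = 27.02/16.81 ≈ 1.607 → golden ratio (1.618)
Q = 7.95/5.62 ≈ 1.415 → root-2 (1.414)
R = 40.06/16.68 ≈ 2.402 → silver ratio (2.414)
S = 10.03/7.52 ≈ 1.334 → 4:3 (1.333)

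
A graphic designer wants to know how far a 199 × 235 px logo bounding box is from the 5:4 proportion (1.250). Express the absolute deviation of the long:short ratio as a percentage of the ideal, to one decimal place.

Ratio = 235 / 199 ≈ 1.1809.
Ideal 5:4 = 1.2500. |1.1809 − 1.2500| / 1.2500 ≈ 5.53% → 5.5%.

5.5%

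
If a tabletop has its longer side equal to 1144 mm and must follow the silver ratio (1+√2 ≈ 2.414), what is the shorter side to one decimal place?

473.9 mm

silver ratio ≈ 2.41421.
Shorter side = 1144 ÷ 2.41421 ≈ 473.861 → 473.9 mm.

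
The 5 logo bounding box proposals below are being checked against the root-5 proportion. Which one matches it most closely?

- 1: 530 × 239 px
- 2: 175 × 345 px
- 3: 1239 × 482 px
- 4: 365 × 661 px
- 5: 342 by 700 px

1

Target root-5 ≈ 2.236.
1: 2.218 (Δ0.018)  2: 1.971 (Δ0.265)  3: 2.571 (Δ0.335)  4: 1.811 (Δ0.425)  5: 2.047 (Δ0.189)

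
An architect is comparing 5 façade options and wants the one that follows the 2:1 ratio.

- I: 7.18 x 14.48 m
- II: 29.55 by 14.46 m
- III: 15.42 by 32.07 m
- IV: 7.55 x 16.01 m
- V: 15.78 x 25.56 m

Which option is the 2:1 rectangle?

Target 2:1 ≈ 2.000.
I: 2.017 (Δ0.017)  II: 2.044 (Δ0.044)  III: 2.080 (Δ0.080)  IV: 2.121 (Δ0.121)  V: 1.620 (Δ0.380)

I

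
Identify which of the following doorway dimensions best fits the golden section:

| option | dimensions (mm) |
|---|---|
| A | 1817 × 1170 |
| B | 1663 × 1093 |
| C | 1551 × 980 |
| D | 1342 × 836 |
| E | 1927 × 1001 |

Ratios (long/short): A ≈ 1.553; B ≈ 1.522; C ≈ 1.583; D ≈ 1.605; E ≈ 1.925.
golden ratio ≈ 1.618; option D is nearest (Δ 0.013).

D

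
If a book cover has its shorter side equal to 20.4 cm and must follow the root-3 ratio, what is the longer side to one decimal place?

root-3 ≈ 1.73205.
Longer side = 20.4 × 1.73205 ≈ 35.334 → 35.3 cm.

35.3 cm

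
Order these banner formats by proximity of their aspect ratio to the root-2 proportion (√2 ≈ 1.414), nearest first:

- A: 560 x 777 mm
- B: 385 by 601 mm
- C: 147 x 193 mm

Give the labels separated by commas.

A, C, B

A: 777/560 ≈ 1.387 → |1.387 − 1.414| = 0.027
B: 601/385 ≈ 1.561 → |1.561 − 1.414| = 0.147
C: 193/147 ≈ 1.313 → |1.313 − 1.414| = 0.101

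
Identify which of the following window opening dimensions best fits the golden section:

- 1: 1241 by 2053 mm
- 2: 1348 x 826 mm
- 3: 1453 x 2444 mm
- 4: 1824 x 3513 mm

2

Target golden ratio ≈ 1.618.
1: 1.654 (Δ0.036)  2: 1.632 (Δ0.014)  3: 1.682 (Δ0.064)  4: 1.926 (Δ0.308)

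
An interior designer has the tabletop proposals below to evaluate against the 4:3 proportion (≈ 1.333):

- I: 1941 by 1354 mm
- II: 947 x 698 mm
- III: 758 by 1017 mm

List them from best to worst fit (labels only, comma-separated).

III, II, I

I: 1941/1354 ≈ 1.434 → |1.434 − 1.333| = 0.101
II: 947/698 ≈ 1.357 → |1.357 − 1.333| = 0.024
III: 1017/758 ≈ 1.342 → |1.342 − 1.333| = 0.009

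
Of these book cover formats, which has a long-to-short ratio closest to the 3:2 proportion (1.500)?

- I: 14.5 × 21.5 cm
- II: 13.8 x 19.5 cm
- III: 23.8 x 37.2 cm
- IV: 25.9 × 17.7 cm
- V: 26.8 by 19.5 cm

Ratios (long/short): I ≈ 1.483; II ≈ 1.413; III ≈ 1.563; IV ≈ 1.463; V ≈ 1.374.
3:2 ≈ 1.500; option I is nearest (Δ 0.017).

I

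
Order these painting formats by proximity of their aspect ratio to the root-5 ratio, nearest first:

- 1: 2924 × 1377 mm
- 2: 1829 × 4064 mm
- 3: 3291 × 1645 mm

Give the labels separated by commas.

2, 1, 3

Ratios: 1 = 2924 / 1377 ≈ 2.123; 2 = 4064 / 1829 ≈ 2.222; 3 = 3291 / 1645 ≈ 2.001.
|Δ from 2.236|: 1 0.113; 2 0.014; 3 0.235.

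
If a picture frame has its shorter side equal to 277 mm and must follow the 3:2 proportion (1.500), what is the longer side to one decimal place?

415.5 mm

3:2 = 1.50000.
Longer side = 277 × 1.50000 ≈ 415.500 → 415.5 mm.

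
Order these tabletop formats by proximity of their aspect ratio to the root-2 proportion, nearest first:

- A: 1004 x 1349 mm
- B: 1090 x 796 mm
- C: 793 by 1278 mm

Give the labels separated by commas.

A: 1349/1004 ≈ 1.344 → |1.344 − 1.414| = 0.070
B: 1090/796 ≈ 1.369 → |1.369 − 1.414| = 0.045
C: 1278/793 ≈ 1.612 → |1.612 − 1.414| = 0.198

B, A, C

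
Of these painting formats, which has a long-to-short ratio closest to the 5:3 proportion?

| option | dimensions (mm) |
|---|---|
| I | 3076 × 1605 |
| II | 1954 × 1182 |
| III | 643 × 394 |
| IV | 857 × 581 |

Ratios (long/short): I ≈ 1.917; II ≈ 1.653; III ≈ 1.632; IV ≈ 1.475.
5:3 ≈ 1.667; option II is nearest (Δ 0.014).

II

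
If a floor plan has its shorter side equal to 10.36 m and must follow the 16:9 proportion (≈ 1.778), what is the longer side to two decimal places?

18.42 m

16:9 ≈ 1.77778.
Longer side = 10.36 × 1.77778 ≈ 18.4178 → 18.42 m.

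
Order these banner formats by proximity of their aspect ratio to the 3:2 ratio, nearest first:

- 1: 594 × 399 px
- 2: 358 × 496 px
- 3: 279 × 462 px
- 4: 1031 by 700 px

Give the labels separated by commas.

Ratios: 1 = 594 / 399 ≈ 1.489; 2 = 496 / 358 ≈ 1.385; 3 = 462 / 279 ≈ 1.656; 4 = 1031 / 700 ≈ 1.473.
|Δ from 1.500|: 1 0.011; 2 0.115; 3 0.156; 4 0.027.

1, 4, 2, 3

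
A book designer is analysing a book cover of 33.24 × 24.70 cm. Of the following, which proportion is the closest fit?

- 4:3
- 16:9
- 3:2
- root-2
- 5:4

4:3

33.24/24.70 ≈ 1.346. Nearest candidates are 4:3 (1.333, off by 0.013) and root-2 (1.414, off by 0.068).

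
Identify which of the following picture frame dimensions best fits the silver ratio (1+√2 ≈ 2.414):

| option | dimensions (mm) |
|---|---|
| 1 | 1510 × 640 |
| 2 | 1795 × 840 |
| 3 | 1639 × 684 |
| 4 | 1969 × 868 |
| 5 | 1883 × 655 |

Target silver ratio ≈ 2.414.
1: 2.359 (Δ0.055)  2: 2.137 (Δ0.277)  3: 2.396 (Δ0.018)  4: 2.268 (Δ0.146)  5: 2.875 (Δ0.461)

3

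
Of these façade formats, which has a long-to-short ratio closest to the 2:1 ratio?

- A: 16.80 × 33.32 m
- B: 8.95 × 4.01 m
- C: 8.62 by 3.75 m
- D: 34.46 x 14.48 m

A

Ratios (long/short): A ≈ 1.983; B ≈ 2.232; C ≈ 2.299; D ≈ 2.380.
2:1 ≈ 2.000; option A is nearest (Δ 0.017).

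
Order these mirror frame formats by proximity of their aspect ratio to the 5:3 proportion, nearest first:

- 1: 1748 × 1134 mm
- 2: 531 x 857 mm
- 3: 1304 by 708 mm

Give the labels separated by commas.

2, 1, 3

1: 1748/1134 ≈ 1.541 → |1.541 − 1.667| = 0.126
2: 857/531 ≈ 1.614 → |1.614 − 1.667| = 0.053
3: 1304/708 ≈ 1.842 → |1.842 − 1.667| = 0.175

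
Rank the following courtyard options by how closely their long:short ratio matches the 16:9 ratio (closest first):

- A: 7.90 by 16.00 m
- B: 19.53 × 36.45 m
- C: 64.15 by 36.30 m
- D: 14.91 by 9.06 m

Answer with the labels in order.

Ratios: A = 16.00 / 7.90 ≈ 2.025; B = 36.45 / 19.53 ≈ 1.866; C = 64.15 / 36.30 ≈ 1.767; D = 14.91 / 9.06 ≈ 1.646.
|Δ from 1.778|: A 0.247; B 0.088; C 0.011; D 0.132.

C, B, D, A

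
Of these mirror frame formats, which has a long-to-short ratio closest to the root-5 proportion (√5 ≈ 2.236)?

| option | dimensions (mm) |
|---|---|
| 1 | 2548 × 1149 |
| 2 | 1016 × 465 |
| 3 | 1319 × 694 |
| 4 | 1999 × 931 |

1

Ratios (long/short): 1 ≈ 2.218; 2 ≈ 2.185; 3 ≈ 1.901; 4 ≈ 2.147.
root-5 ≈ 2.236; option 1 is nearest (Δ 0.018).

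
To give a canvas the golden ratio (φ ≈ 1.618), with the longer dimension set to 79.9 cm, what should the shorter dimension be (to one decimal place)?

49.4 cm

golden ratio ≈ 1.61803.
Shorter side = 79.9 ÷ 1.61803 ≈ 49.381 → 49.4 cm.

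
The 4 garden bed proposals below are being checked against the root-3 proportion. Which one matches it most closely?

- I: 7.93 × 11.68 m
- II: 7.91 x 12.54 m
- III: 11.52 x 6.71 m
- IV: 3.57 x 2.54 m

Target root-3 ≈ 1.732.
I: 1.473 (Δ0.259)  II: 1.585 (Δ0.147)  III: 1.717 (Δ0.015)  IV: 1.406 (Δ0.326)

III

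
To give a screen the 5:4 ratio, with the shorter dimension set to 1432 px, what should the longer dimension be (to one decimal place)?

1790.0 px

5:4 = 1.25000.
Longer side = 1432 × 1.25000 ≈ 1790.000 → 1790.0 px.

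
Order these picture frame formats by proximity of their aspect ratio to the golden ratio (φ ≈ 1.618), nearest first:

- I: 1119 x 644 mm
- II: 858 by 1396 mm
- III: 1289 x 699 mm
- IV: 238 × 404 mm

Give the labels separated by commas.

II, IV, I, III

I: 1119/644 ≈ 1.738 → |1.738 − 1.618| = 0.120
II: 1396/858 ≈ 1.627 → |1.627 − 1.618| = 0.009
III: 1289/699 ≈ 1.844 → |1.844 − 1.618| = 0.226
IV: 404/238 ≈ 1.697 → |1.697 − 1.618| = 0.079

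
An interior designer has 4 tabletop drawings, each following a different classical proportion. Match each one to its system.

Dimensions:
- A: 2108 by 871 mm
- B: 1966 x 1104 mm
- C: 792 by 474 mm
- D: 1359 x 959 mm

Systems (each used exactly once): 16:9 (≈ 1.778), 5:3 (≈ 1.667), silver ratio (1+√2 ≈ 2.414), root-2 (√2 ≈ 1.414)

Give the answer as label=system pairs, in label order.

A=silver ratio, B=16:9, C=5:3, D=root-2

A = 2108/871 ≈ 2.420 → silver ratio (2.414)
B = 1966/1104 ≈ 1.781 → 16:9 (1.778)
C = 792/474 ≈ 1.671 → 5:3 (1.667)
D = 1359/959 ≈ 1.417 → root-2 (1.414)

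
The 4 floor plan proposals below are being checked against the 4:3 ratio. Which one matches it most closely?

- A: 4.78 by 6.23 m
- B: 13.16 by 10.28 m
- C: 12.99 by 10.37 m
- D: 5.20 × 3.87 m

D

Target 4:3 ≈ 1.333.
A: 1.303 (Δ0.030)  B: 1.280 (Δ0.053)  C: 1.253 (Δ0.080)  D: 1.344 (Δ0.011)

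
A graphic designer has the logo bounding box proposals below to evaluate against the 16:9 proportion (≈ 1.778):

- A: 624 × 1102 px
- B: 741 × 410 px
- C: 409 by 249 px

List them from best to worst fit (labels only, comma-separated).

A, B, C

Ratios: A = 1102 / 624 ≈ 1.766; B = 741 / 410 ≈ 1.807; C = 409 / 249 ≈ 1.643.
|Δ from 1.778|: A 0.012; B 0.029; C 0.135.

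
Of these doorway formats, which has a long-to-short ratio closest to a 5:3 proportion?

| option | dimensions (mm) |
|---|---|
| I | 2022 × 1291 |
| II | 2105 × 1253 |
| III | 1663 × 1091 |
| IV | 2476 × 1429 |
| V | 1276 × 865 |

II

Target 5:3 ≈ 1.667.
I: 1.566 (Δ0.101)  II: 1.680 (Δ0.013)  III: 1.524 (Δ0.143)  IV: 1.733 (Δ0.066)  V: 1.475 (Δ0.192)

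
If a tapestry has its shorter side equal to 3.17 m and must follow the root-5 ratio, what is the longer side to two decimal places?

7.09 m

root-5 ≈ 2.23607.
Longer side = 3.17 × 2.23607 ≈ 7.0883 → 7.09 m.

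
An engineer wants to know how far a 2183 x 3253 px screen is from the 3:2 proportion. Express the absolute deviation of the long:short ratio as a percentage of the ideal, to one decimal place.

0.7%

Ratio = 3253 / 2183 ≈ 1.4902.
Ideal 3:2 = 1.5000. |1.4902 − 1.5000| / 1.5000 ≈ 0.65% → 0.7%.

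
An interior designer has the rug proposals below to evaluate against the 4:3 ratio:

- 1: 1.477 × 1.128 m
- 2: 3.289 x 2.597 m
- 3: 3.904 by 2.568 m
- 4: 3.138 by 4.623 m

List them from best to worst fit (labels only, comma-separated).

1: 1.477/1.128 ≈ 1.309 → |1.309 − 1.333| = 0.024
2: 3.289/2.597 ≈ 1.266 → |1.266 − 1.333| = 0.067
3: 3.904/2.568 ≈ 1.520 → |1.520 − 1.333| = 0.187
4: 4.623/3.138 ≈ 1.473 → |1.473 − 1.333| = 0.140

1, 2, 4, 3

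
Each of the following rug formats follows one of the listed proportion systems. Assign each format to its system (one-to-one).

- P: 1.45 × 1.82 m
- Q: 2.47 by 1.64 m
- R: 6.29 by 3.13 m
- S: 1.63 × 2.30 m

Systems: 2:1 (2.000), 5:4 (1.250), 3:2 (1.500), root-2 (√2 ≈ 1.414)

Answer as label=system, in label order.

P=5:4, Q=3:2, R=2:1, S=root-2

Ratios: P ≈ 1.255; Q ≈ 1.506; R ≈ 2.010; S ≈ 1.411.
Targets: 2:1 ≈ 2.000; 5:4 ≈ 1.250; 3:2 ≈ 1.500; root-2 ≈ 1.414.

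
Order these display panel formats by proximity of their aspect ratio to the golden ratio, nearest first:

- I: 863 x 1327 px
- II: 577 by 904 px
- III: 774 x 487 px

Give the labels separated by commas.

III, II, I

Ratios: I = 1327 / 863 ≈ 1.538; II = 904 / 577 ≈ 1.567; III = 774 / 487 ≈ 1.589.
|Δ from 1.618|: I 0.080; II 0.051; III 0.029.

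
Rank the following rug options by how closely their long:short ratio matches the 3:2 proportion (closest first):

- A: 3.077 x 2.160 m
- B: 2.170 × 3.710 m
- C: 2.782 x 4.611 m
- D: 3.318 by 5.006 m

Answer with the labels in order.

D, A, C, B

Ratios: A = 3.077 / 2.160 ≈ 1.425; B = 3.710 / 2.170 ≈ 1.710; C = 4.611 / 2.782 ≈ 1.657; D = 5.006 / 3.318 ≈ 1.509.
|Δ from 1.500|: A 0.075; B 0.210; C 0.157; D 0.009.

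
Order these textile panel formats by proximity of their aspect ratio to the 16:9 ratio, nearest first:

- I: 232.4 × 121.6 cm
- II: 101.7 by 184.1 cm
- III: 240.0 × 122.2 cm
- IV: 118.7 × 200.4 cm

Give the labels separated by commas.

II, IV, I, III

I: 232.4/121.6 ≈ 1.911 → |1.911 − 1.778| = 0.133
II: 184.1/101.7 ≈ 1.810 → |1.810 − 1.778| = 0.032
III: 240.0/122.2 ≈ 1.964 → |1.964 − 1.778| = 0.186
IV: 200.4/118.7 ≈ 1.688 → |1.688 − 1.778| = 0.090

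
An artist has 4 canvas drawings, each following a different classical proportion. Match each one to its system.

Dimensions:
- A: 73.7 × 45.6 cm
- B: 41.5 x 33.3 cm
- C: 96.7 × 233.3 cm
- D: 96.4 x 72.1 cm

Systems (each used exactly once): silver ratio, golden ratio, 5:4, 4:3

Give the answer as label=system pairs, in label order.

A=golden ratio, B=5:4, C=silver ratio, D=4:3

Ratios: A ≈ 1.616; B ≈ 1.246; C ≈ 2.413; D ≈ 1.337.
Targets: silver ratio ≈ 2.414; golden ratio ≈ 1.618; 5:4 ≈ 1.250; 4:3 ≈ 1.333.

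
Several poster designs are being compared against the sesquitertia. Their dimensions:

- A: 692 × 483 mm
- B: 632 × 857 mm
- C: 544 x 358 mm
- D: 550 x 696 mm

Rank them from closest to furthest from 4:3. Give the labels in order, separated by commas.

A: 692/483 ≈ 1.433 → |1.433 − 1.333| = 0.100
B: 857/632 ≈ 1.356 → |1.356 − 1.333| = 0.023
C: 544/358 ≈ 1.520 → |1.520 − 1.333| = 0.187
D: 696/550 ≈ 1.265 → |1.265 − 1.333| = 0.068

B, D, A, C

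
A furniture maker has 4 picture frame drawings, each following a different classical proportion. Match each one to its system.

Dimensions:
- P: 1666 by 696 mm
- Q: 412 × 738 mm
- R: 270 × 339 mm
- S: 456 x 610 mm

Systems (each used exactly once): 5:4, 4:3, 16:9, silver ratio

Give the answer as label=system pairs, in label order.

P = 1666/696 ≈ 2.394 → silver ratio (2.414)
Q = 738/412 ≈ 1.791 → 16:9 (1.778)
R = 339/270 ≈ 1.256 → 5:4 (1.250)
S = 610/456 ≈ 1.338 → 4:3 (1.333)

P=silver ratio, Q=16:9, R=5:4, S=4:3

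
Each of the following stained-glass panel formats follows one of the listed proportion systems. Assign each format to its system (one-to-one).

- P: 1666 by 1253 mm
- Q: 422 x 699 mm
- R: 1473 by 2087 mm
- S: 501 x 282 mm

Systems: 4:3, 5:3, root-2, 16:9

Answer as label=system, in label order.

P=4:3, Q=5:3, R=root-2, S=16:9

Ratios: P ≈ 1.330; Q ≈ 1.656; R ≈ 1.417; S ≈ 1.777.
Targets: 4:3 ≈ 1.333; 5:3 ≈ 1.667; root-2 ≈ 1.414; 16:9 ≈ 1.778.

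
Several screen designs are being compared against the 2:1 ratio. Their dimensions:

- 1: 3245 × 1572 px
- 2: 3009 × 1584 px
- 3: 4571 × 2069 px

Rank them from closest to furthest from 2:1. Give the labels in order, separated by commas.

1, 2, 3

Ratios: 1 = 3245 / 1572 ≈ 2.064; 2 = 3009 / 1584 ≈ 1.900; 3 = 4571 / 2069 ≈ 2.209.
|Δ from 2.000|: 1 0.064; 2 0.100; 3 0.209.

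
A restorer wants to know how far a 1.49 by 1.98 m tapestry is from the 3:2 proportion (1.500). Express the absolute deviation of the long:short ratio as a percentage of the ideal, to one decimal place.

11.4%

Ratio = 1.98 / 1.49 ≈ 1.3289.
Ideal 3:2 = 1.5000. |1.3289 − 1.5000| / 1.5000 ≈ 11.41% → 11.4%.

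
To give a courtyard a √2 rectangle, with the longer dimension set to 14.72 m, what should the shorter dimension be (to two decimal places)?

root-2 ≈ 1.41421.
Shorter side = 14.72 ÷ 1.41421 ≈ 10.4086 → 10.41 m.

10.41 m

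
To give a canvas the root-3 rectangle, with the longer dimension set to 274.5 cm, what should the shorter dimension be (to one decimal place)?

158.5 cm

root-3 ≈ 1.73205.
Shorter side = 274.5 ÷ 1.73205 ≈ 158.483 → 158.5 cm.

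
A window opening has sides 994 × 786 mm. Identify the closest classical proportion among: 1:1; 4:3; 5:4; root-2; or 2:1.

994/786 ≈ 1.265. Nearest candidates are 5:4 (1.250, off by 0.015) and 4:3 (1.333, off by 0.068).

5:4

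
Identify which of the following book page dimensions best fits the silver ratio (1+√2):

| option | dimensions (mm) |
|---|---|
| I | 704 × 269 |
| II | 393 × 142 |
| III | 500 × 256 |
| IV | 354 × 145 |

Ratios (long/short): I ≈ 2.617; II ≈ 2.768; III ≈ 1.953; IV ≈ 2.441.
silver ratio ≈ 2.414; option IV is nearest (Δ 0.027).

IV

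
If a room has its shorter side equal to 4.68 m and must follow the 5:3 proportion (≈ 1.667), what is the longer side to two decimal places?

5:3 ≈ 1.66667.
Longer side = 4.68 × 1.66667 ≈ 7.8000 → 7.80 m.

7.80 m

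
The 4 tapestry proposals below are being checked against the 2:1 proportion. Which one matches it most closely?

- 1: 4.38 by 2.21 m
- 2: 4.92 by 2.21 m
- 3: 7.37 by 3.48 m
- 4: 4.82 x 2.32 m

1

Target 2:1 ≈ 2.000.
1: 1.982 (Δ0.018)  2: 2.226 (Δ0.226)  3: 2.118 (Δ0.118)  4: 2.078 (Δ0.078)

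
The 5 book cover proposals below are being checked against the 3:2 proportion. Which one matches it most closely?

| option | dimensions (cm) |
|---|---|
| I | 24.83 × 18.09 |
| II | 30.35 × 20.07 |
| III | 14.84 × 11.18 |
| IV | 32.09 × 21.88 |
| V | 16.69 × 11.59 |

Target 3:2 ≈ 1.500.
I: 1.373 (Δ0.127)  II: 1.512 (Δ0.012)  III: 1.327 (Δ0.173)  IV: 1.467 (Δ0.033)  V: 1.440 (Δ0.060)

II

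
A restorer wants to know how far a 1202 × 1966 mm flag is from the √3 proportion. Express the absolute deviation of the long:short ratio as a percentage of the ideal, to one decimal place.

5.6%

Ratio = 1966 / 1202 ≈ 1.6356.
Ideal root-3 ≈ 1.7321. |1.6356 − 1.7321| / 1.7321 ≈ 5.57% → 5.6%.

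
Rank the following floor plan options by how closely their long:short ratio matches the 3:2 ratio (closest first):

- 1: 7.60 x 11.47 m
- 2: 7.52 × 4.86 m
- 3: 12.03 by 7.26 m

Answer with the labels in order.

1, 2, 3

1: 11.47/7.60 ≈ 1.509 → |1.509 − 1.500| = 0.009
2: 7.52/4.86 ≈ 1.547 → |1.547 − 1.500| = 0.047
3: 12.03/7.26 ≈ 1.657 → |1.657 − 1.500| = 0.157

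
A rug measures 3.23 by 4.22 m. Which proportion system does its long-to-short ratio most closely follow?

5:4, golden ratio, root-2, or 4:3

4:3

Ratio = 4.22 / 3.23 ≈ 1.307.
Distances: 5:4 1.250 (Δ 0.057); golden ratio 1.618 (Δ 0.311); root-2 1.414 (Δ 0.107); 4:3 1.333 (Δ 0.026).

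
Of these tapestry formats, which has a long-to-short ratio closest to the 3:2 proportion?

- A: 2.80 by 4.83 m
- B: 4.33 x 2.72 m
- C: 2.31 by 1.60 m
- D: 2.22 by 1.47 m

Ratios (long/short): A ≈ 1.725; B ≈ 1.592; C ≈ 1.444; D ≈ 1.510.
3:2 ≈ 1.500; option D is nearest (Δ 0.010).

D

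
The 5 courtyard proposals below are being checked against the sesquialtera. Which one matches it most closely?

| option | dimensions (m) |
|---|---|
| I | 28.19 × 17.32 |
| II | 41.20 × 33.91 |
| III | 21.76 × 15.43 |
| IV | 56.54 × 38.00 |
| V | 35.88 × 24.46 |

Ratios (long/short): I ≈ 1.628; II ≈ 1.215; III ≈ 1.410; IV ≈ 1.488; V ≈ 1.467.
3:2 ≈ 1.500; option IV is nearest (Δ 0.012).

IV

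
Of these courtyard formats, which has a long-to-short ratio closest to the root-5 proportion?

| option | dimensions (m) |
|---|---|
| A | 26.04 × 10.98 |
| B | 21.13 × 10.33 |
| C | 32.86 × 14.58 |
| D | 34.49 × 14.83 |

C

Ratios (long/short): A ≈ 2.372; B ≈ 2.045; C ≈ 2.254; D ≈ 2.326.
root-5 ≈ 2.236; option C is nearest (Δ 0.018).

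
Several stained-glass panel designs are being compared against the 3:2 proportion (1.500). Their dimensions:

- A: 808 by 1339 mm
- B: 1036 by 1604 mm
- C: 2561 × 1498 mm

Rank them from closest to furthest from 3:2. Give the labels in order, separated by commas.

A: 1339/808 ≈ 1.657 → |1.657 − 1.500| = 0.157
B: 1604/1036 ≈ 1.548 → |1.548 − 1.500| = 0.048
C: 2561/1498 ≈ 1.710 → |1.710 − 1.500| = 0.210

B, A, C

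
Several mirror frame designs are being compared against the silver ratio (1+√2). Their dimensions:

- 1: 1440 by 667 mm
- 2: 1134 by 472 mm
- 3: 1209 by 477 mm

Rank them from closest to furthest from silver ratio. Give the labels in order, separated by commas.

1: 1440/667 ≈ 2.159 → |2.159 − 2.414| = 0.255
2: 1134/472 ≈ 2.403 → |2.403 − 2.414| = 0.011
3: 1209/477 ≈ 2.535 → |2.535 − 2.414| = 0.121

2, 3, 1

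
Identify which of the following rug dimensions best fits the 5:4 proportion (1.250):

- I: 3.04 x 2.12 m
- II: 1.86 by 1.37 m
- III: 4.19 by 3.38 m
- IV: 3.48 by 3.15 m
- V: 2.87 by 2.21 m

Target 5:4 ≈ 1.250.
I: 1.434 (Δ0.184)  II: 1.358 (Δ0.108)  III: 1.240 (Δ0.010)  IV: 1.105 (Δ0.145)  V: 1.299 (Δ0.049)

III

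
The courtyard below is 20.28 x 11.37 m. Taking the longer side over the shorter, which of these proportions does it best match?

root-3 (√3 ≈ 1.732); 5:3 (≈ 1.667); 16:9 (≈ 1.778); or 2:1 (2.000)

Ratio = 20.28 / 11.37 ≈ 1.784.
Distances: root-3 1.732 (Δ 0.052); 5:3 1.667 (Δ 0.117); 16:9 1.778 (Δ 0.006); 2:1 2.000 (Δ 0.216).

16:9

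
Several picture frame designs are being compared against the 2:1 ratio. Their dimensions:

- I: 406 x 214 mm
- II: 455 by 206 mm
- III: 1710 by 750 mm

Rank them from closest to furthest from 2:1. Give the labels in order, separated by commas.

Ratios: I = 406 / 214 ≈ 1.897; II = 455 / 206 ≈ 2.209; III = 1710 / 750 ≈ 2.280.
|Δ from 2.000|: I 0.103; II 0.209; III 0.280.

I, II, III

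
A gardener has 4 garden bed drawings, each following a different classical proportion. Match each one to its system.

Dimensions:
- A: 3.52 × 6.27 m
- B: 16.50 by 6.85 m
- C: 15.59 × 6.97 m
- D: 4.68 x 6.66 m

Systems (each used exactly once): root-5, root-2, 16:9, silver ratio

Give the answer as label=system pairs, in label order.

A = 6.27/3.52 ≈ 1.781 → 16:9 (1.778)
B = 16.50/6.85 ≈ 2.409 → silver ratio (2.414)
C = 15.59/6.97 ≈ 2.237 → root-5 (2.236)
D = 6.66/4.68 ≈ 1.423 → root-2 (1.414)

A=16:9, B=silver ratio, C=root-5, D=root-2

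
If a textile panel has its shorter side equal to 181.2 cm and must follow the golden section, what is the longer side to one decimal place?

golden ratio ≈ 1.61803.
Longer side = 181.2 × 1.61803 ≈ 293.187 → 293.2 cm.

293.2 cm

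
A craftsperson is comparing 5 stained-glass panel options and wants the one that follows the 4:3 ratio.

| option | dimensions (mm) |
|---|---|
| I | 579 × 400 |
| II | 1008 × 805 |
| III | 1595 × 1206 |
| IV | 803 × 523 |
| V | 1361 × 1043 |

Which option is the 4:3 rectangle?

III

Target 4:3 ≈ 1.333.
I: 1.448 (Δ0.115)  II: 1.252 (Δ0.081)  III: 1.323 (Δ0.010)  IV: 1.535 (Δ0.202)  V: 1.305 (Δ0.028)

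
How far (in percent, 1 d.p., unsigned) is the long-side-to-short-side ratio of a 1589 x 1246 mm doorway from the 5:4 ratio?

Ratio = 1589 / 1246 ≈ 1.2753.
Ideal 5:4 = 1.2500. |1.2753 − 1.2500| / 1.2500 ≈ 2.02% → 2.0%.

2.0%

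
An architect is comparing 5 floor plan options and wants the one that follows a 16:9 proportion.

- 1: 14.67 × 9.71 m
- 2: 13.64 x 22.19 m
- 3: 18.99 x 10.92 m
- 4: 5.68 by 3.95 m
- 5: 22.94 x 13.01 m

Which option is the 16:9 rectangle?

Target 16:9 ≈ 1.778.
1: 1.511 (Δ0.267)  2: 1.627 (Δ0.151)  3: 1.739 (Δ0.039)  4: 1.438 (Δ0.340)  5: 1.763 (Δ0.015)

5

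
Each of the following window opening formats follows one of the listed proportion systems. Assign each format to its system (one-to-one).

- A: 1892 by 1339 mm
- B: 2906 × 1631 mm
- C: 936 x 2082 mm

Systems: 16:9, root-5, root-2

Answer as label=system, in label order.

A=root-2, B=16:9, C=root-5

A = 1892/1339 ≈ 1.413 → root-2 (1.414)
B = 2906/1631 ≈ 1.782 → 16:9 (1.778)
C = 2082/936 ≈ 2.224 → root-5 (2.236)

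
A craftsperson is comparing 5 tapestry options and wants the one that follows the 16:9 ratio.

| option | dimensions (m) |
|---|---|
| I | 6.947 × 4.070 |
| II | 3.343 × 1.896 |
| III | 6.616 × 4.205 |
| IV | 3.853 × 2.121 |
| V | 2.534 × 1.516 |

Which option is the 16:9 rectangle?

II

Ratios (long/short): I ≈ 1.707; II ≈ 1.763; III ≈ 1.573; IV ≈ 1.817; V ≈ 1.672.
16:9 ≈ 1.778; option II is nearest (Δ 0.015).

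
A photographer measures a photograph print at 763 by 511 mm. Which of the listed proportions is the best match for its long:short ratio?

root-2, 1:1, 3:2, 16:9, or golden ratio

763/511 ≈ 1.493. Nearest candidates are 3:2 (1.500, off by 0.007) and root-2 (1.414, off by 0.079).

3:2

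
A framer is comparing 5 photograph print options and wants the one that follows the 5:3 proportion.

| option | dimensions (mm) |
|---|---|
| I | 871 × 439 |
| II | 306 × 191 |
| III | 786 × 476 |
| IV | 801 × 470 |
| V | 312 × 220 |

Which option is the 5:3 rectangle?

III

Ratios (long/short): I ≈ 1.984; II ≈ 1.602; III ≈ 1.651; IV ≈ 1.704; V ≈ 1.418.
5:3 ≈ 1.667; option III is nearest (Δ 0.016).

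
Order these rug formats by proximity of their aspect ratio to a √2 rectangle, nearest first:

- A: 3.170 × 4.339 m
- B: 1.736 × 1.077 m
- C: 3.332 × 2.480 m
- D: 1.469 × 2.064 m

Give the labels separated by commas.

D, A, C, B

Ratios: A = 4.339 / 3.170 ≈ 1.369; B = 1.736 / 1.077 ≈ 1.612; C = 3.332 / 2.480 ≈ 1.344; D = 2.064 / 1.469 ≈ 1.405.
|Δ from 1.414|: A 0.045; B 0.198; C 0.070; D 0.009.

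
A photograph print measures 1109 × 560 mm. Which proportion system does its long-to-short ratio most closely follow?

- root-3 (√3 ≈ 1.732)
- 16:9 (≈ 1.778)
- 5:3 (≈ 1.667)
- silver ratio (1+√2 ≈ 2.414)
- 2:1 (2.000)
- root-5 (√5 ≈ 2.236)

Ratio = 1109 / 560 ≈ 1.980.
Distances: root-3 1.732 (Δ 0.248); 16:9 1.778 (Δ 0.202); 5:3 1.667 (Δ 0.313); silver ratio 2.414 (Δ 0.434); 2:1 2.000 (Δ 0.020); root-5 2.236 (Δ 0.256).

2:1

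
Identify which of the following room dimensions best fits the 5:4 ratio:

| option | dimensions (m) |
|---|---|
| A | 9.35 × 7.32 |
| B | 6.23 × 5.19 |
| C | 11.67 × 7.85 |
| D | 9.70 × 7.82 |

Ratios (long/short): A ≈ 1.277; B ≈ 1.200; C ≈ 1.487; D ≈ 1.240.
5:4 ≈ 1.250; option D is nearest (Δ 0.010).

D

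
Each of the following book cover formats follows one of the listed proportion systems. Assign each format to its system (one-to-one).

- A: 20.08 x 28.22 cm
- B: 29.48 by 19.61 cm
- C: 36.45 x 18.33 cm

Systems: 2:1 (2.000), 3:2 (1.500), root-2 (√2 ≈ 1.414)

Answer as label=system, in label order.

A=root-2, B=3:2, C=2:1

A = 28.22/20.08 ≈ 1.405 → root-2 (1.414)
B = 29.48/19.61 ≈ 1.503 → 3:2 (1.500)
C = 36.45/18.33 ≈ 1.989 → 2:1 (2.000)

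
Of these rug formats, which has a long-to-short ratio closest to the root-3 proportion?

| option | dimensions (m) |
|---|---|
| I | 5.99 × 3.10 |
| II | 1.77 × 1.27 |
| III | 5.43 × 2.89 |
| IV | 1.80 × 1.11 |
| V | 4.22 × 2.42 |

V

Ratios (long/short): I ≈ 1.932; II ≈ 1.394; III ≈ 1.879; IV ≈ 1.622; V ≈ 1.744.
root-3 ≈ 1.732; option V is nearest (Δ 0.012).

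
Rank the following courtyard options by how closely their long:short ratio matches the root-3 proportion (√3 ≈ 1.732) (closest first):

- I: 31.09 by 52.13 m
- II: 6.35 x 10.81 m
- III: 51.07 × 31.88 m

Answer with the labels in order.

II, I, III

Ratios: I = 52.13 / 31.09 ≈ 1.677; II = 10.81 / 6.35 ≈ 1.702; III = 51.07 / 31.88 ≈ 1.602.
|Δ from 1.732|: I 0.055; II 0.030; III 0.130.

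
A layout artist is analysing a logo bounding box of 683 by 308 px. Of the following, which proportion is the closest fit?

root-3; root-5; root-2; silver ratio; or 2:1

root-5

Ratio = 683 / 308 ≈ 2.218.
Distances: root-3 1.732 (Δ 0.486); root-5 2.236 (Δ 0.018); root-2 1.414 (Δ 0.804); silver ratio 2.414 (Δ 0.196); 2:1 2.000 (Δ 0.218).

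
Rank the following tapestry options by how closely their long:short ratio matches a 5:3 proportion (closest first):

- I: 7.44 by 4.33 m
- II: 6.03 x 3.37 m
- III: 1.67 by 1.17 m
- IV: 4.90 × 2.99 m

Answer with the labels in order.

Ratios: I = 7.44 / 4.33 ≈ 1.718; II = 6.03 / 3.37 ≈ 1.789; III = 1.67 / 1.17 ≈ 1.427; IV = 4.90 / 2.99 ≈ 1.639.
|Δ from 1.667|: I 0.051; II 0.122; III 0.240; IV 0.028.

IV, I, II, III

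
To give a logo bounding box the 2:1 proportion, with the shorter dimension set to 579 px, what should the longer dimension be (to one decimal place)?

1158.0 px

2:1 = 2.00000.
Longer side = 579 × 2.00000 ≈ 1158.000 → 1158.0 px.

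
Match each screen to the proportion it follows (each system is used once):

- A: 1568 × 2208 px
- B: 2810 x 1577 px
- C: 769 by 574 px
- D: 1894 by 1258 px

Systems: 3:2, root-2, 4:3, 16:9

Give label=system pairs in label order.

Ratios: A ≈ 1.408; B ≈ 1.782; C ≈ 1.340; D ≈ 1.506.
Targets: 3:2 ≈ 1.500; root-2 ≈ 1.414; 4:3 ≈ 1.333; 16:9 ≈ 1.778.

A=root-2, B=16:9, C=4:3, D=3:2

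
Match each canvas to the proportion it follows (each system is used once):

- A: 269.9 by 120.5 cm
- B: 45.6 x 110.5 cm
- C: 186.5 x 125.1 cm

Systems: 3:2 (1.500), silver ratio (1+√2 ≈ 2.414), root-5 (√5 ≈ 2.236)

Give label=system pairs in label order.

A=root-5, B=silver ratio, C=3:2

A = 269.9/120.5 ≈ 2.240 → root-5 (2.236)
B = 110.5/45.6 ≈ 2.423 → silver ratio (2.414)
C = 186.5/125.1 ≈ 1.491 → 3:2 (1.500)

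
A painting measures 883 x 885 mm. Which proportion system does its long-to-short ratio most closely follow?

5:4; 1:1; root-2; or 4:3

1:1

885/883 ≈ 1.002. Nearest candidates are 1:1 (1.000, off by 0.002) and 5:4 (1.250, off by 0.248).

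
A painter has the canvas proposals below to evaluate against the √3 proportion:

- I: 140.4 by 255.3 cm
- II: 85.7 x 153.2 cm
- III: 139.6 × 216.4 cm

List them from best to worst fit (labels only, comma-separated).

Ratios: I = 255.3 / 140.4 ≈ 1.818; II = 153.2 / 85.7 ≈ 1.788; III = 216.4 / 139.6 ≈ 1.550.
|Δ from 1.732|: I 0.086; II 0.056; III 0.182.

II, I, III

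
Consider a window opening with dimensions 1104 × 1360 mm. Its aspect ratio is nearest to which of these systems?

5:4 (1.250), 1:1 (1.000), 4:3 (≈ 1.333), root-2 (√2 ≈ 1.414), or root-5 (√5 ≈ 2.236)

1360/1104 ≈ 1.232. Nearest candidates are 5:4 (1.250, off by 0.018) and 4:3 (1.333, off by 0.101).

5:4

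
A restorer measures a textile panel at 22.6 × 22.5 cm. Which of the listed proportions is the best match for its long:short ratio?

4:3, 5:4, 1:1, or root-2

1:1

22.6/22.5 ≈ 1.004. Nearest candidates are 1:1 (1.000, off by 0.004) and 5:4 (1.250, off by 0.246).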